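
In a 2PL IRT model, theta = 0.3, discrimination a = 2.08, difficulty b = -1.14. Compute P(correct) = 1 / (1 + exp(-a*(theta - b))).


a*(theta - b) = 2.08 * (0.3 - -1.14) = 2.9952
exp(-2.9952) = 0.05
P = 1 / (1 + 0.05)
P = 0.9524

0.9524


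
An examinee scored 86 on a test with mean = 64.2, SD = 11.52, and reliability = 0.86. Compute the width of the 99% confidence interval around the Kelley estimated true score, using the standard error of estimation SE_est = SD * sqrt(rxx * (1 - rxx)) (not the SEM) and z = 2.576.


True score estimate = 0.86*86 + 0.14*64.2 = 82.948
SE_est = SD * sqrt(rxx * (1 - rxx)) = 11.52 * sqrt(0.86 * 0.14) = 11.52 * sqrt(0.1204) = 3.997291
CI = T_est +/- z * SE_est, so width = 2 * z * SE_est = 2 * 2.576 * 3.997291
Width = 20.594

20.594


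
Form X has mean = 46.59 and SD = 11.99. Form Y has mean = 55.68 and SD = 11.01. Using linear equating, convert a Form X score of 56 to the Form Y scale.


slope = SD_Y / SD_X = 11.01 / 11.99 ~ 0.9183
intercept = mean_Y - slope * mean_X = 55.68 - (11.01 / 11.99) * 46.59 ~ 12.898
Y = slope * X + intercept. To avoid rounding drift from the rounded slope/intercept, evaluate the equivalent form Y = mean_Y + SD_Y * (X - mean_X) / SD_X at full precision:
Y = 55.68 + 11.01 * (56 - 46.59) / 11.99
Y = 55.68 + 11.01 * 9.41 / 11.99
Y = 55.68 + 103.6041 / 11.99
Y = 55.68 + 8.6409
Y = 64.3209

64.3209


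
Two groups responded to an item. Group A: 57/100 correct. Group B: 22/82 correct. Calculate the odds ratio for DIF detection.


Odds_A = 57/43 = 1.3256
Odds_B = 22/60 = 0.3667
OR = Odds_A / Odds_B = 1.3256 / 0.3667
Exactly, OR = (57 * 60) / (43 * 22) = 3420 / 946
OR = 3.6152

3.6152


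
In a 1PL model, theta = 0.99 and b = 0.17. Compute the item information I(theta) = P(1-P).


P = 1/(1+exp(-(0.99-0.17))) = 0.6942
I = P*(1-P) = 0.6942 * 0.3058
I = 0.2123

0.2123


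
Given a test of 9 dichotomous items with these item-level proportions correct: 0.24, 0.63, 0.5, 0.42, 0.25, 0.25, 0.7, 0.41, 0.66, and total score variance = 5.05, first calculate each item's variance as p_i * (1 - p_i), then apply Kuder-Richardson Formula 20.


For each item, compute p_i * q_i:
  Item 1: 0.24 * 0.76 = 0.1824
  Item 2: 0.63 * 0.37 = 0.2331
  Item 3: 0.5 * 0.5 = 0.25
  Item 4: 0.42 * 0.58 = 0.2436
  Item 5: 0.25 * 0.75 = 0.1875
  Item 6: 0.25 * 0.75 = 0.1875
  Item 7: 0.7 * 0.3 = 0.21
  Item 8: 0.41 * 0.59 = 0.2419
  Item 9: 0.66 * 0.34 = 0.2244
Sum(p_i * q_i) = 0.1824 + 0.2331 + 0.25 + 0.2436 + 0.1875 + 0.1875 + 0.21 + 0.2419 + 0.2244 = 1.9604
KR-20 = (k/(k-1)) * (1 - Sum(p_i*q_i) / Var_total)
= (9/8) * (1 - 1.9604/5.05)
= 1.125 * 0.6118
KR-20 = 0.6883

0.6883


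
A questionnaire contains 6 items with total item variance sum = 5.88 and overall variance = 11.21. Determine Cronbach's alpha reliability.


alpha = (k/(k-1)) * (1 - sum(si^2)/s_total^2)
= (6/5) * (1 - 5.88/11.21)
alpha = 0.5706

0.5706


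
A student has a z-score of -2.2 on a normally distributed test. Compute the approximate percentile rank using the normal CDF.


CDF(z) = 0.5 * (1 + erf(z/sqrt(2)))
erf(-1.5556) = -0.9722
CDF = 0.0139
Percentile rank = 0.0139 * 100 = 1.39

1.39


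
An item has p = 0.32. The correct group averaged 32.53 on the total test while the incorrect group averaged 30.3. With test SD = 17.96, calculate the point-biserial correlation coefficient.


q = 1 - p = 0.68
rpb = ((M1 - M0) / SD) * sqrt(p * q)
rpb = ((32.53 - 30.3) / 17.96) * sqrt(0.32 * 0.68)
rpb = 0.0579

0.0579


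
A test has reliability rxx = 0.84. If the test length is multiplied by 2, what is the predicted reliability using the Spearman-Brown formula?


r_new = (n * rxx) / (1 + (n-1) * rxx)
r_new = (2 * 0.84) / (1 + 1 * 0.84)
r_new = 1.68 / 1.84
r_new = 0.913

0.913


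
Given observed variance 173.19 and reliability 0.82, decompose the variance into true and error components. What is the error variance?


var_true = rxx * var_obs = 0.82 * 173.19 = 142.0158
var_error = var_obs - var_true
var_error = 173.19 - 142.0158
var_error = 31.1742

31.1742


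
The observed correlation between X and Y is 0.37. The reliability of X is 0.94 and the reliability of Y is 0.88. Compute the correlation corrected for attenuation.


r_corrected = rxy / sqrt(rxx * ryy)
= 0.37 / sqrt(0.94 * 0.88)
= 0.37 / sqrt(0.8272)
= 0.37 / 0.909505
r_corrected = 0.4068

0.4068


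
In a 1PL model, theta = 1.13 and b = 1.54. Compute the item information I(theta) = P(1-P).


P = 1/(1+exp(-(1.13-1.54))) = 0.3989
I = P*(1-P) = 0.3989 * 0.6011
I = 0.2398

0.2398


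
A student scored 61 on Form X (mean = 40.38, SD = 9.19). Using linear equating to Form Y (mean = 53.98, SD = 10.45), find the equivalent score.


slope = SD_Y / SD_X = 10.45 / 9.19 ~ 1.1371
intercept = mean_Y - slope * mean_X = 53.98 - (10.45 / 9.19) * 40.38 ~ 8.0637
Y = slope * X + intercept. To avoid rounding drift from the rounded slope/intercept, evaluate the equivalent form Y = mean_Y + SD_Y * (X - mean_X) / SD_X at full precision:
Y = 53.98 + 10.45 * (61 - 40.38) / 9.19
Y = 53.98 + 10.45 * 20.62 / 9.19
Y = 53.98 + 215.479 / 9.19
Y = 53.98 + 23.4471
Y = 77.4271

77.4271


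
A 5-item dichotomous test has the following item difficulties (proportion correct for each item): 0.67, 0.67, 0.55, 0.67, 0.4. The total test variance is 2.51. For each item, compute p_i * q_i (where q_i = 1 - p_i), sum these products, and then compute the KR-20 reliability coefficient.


For each item, compute p_i * q_i:
  Item 1: 0.67 * 0.33 = 0.2211
  Item 2: 0.67 * 0.33 = 0.2211
  Item 3: 0.55 * 0.45 = 0.2475
  Item 4: 0.67 * 0.33 = 0.2211
  Item 5: 0.4 * 0.6 = 0.24
Sum(p_i * q_i) = 0.2211 + 0.2211 + 0.2475 + 0.2211 + 0.24 = 1.1508
KR-20 = (k/(k-1)) * (1 - Sum(p_i*q_i) / Var_total)
= (5/4) * (1 - 1.1508/2.51)
= 1.25 * 0.5415
KR-20 = 0.6769

0.6769


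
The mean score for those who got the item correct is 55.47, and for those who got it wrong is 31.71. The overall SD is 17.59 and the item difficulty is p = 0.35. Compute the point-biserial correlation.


q = 1 - p = 0.65
rpb = ((M1 - M0) / SD) * sqrt(p * q)
rpb = ((55.47 - 31.71) / 17.59) * sqrt(0.35 * 0.65)
rpb = 0.6443

0.6443


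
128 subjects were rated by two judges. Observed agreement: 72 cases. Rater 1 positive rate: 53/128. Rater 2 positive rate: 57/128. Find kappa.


P_o = 72/128 = 0.5625
P_e = (53*57 + 75*71) / 16384 = 0.509399
kappa = (P_o - P_e) / (1 - P_e)
kappa = (0.5625 - 0.509399) / (1 - 0.509399)
kappa = 0.1082

0.1082


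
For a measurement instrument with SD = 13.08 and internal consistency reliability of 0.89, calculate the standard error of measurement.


SEM = SD * sqrt(1 - rxx)
SEM = 13.08 * sqrt(1 - 0.89)
SEM = 13.08 * sqrt(0.11) = 13.08 * 0.331662
SEM = 4.3381

4.3381


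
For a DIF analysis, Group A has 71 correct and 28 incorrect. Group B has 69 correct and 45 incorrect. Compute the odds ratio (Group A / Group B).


Odds_A = 71/28 = 2.5357
Odds_B = 69/45 = 1.5333
OR = Odds_A / Odds_B = 2.5357 / 1.5333
Exactly, OR = (71 * 45) / (28 * 69) = 3195 / 1932
OR = 1.6537

1.6537


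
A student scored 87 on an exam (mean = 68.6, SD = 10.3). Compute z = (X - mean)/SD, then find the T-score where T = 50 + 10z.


z = (X - mean) / SD = (87 - 68.6) / 10.3
z = 18.4 / 10.3
z = 1.7864
T-score = T = 50 + 10z
Carry z at full precision (z = 18.4 / 10.3) into the conversion:
T-score = 50 + 10 * (18.4 / 10.3) = 50 + 184 / 10.3
T-score = 50 + 17.8641
T-score = 67.8641

67.8641


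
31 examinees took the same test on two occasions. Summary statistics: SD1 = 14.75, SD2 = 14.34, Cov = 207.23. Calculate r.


r = cov(X,Y) / (SD_X * SD_Y)
r = 207.23 / (14.75 * 14.34)
r = 207.23 / 211.515
r = 0.9797

0.9797


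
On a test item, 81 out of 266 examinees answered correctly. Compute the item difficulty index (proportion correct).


Item difficulty p = number correct / total examinees
p = 81 / 266
p = 0.3045

0.3045


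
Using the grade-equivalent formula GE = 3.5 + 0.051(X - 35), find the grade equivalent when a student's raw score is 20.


raw - median = 20 - 35 = -15
slope * diff = 0.051 * -15 = -0.765
GE = 3.5 + -0.765
GE = 2.735

2.735


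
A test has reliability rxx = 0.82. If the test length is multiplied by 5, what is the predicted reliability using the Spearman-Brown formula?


r_new = (n * rxx) / (1 + (n-1) * rxx)
r_new = (5 * 0.82) / (1 + 4 * 0.82)
r_new = 4.1 / 4.28
r_new = 0.9579

0.9579


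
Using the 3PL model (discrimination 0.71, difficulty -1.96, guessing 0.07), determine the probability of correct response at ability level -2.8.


logit = 0.71*(-2.8 - -1.96) = -0.5964
P* = 1/(1 + exp(--0.5964)) = 0.3552
P = 0.07 + (1 - 0.07) * 0.3552
P = 0.4003

0.4003


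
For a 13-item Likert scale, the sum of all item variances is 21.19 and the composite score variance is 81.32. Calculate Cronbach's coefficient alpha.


alpha = (k/(k-1)) * (1 - sum(si^2)/s_total^2)
= (13/12) * (1 - 21.19/81.32)
alpha = 0.801

0.801


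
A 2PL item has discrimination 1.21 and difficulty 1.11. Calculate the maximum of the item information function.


For 2PL, max info at theta = b = 1.11
I_max = a^2 / 4 = 1.21^2 / 4
= 1.4641 / 4
I_max = 0.366

0.366


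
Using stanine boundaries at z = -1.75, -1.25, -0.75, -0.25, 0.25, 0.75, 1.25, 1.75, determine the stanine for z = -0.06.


Stanine boundaries: [-1.75, -1.25, -0.75, -0.25, 0.25, 0.75, 1.25, 1.75]
z = -0.06
Check each boundary:
  z >= -1.75 -> could be stanine 2
  z >= -1.25 -> could be stanine 3
  z >= -0.75 -> could be stanine 4
  z >= -0.25 -> could be stanine 5
  z < 0.25
  z < 0.75
  z < 1.25
  z < 1.75
Highest qualifying boundary gives stanine = 5

5


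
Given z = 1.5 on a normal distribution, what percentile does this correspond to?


CDF(z) = 0.5 * (1 + erf(z/sqrt(2)))
erf(1.0607) = 0.8664
CDF = 0.9332
Percentile rank = 0.9332 * 100 = 93.32

93.32


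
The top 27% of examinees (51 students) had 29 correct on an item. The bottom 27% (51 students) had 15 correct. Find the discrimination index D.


p_upper = 29/51 = 0.5686
p_lower = 15/51 = 0.2941
D = 0.5686 - 0.2941 = 0.2745

0.2745


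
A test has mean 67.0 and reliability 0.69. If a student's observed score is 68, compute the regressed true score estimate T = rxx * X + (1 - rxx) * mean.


T_est = rxx * X + (1 - rxx) * mean
T_est = 0.69 * 68 + 0.31 * 67.0
T_est = 46.92 + 20.77
T_est = 67.69

67.69


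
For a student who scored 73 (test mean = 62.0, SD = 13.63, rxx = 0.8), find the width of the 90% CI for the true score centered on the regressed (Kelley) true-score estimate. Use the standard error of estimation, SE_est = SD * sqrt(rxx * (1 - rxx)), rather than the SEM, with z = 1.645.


True score estimate = 0.8*73 + 0.2*62.0 = 70.8
SE_est = SD * sqrt(rxx * (1 - rxx)) = 13.63 * sqrt(0.8 * 0.2) = 13.63 * sqrt(0.16) = 5.452
CI = T_est +/- z * SE_est, so width = 2 * z * SE_est = 2 * 1.645 * 5.452
Width = 17.9371

17.9371


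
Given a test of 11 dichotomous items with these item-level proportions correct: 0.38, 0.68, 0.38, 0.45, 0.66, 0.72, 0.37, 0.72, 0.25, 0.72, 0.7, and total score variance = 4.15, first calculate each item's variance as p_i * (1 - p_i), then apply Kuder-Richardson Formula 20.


For each item, compute p_i * q_i:
  Item 1: 0.38 * 0.62 = 0.2356
  Item 2: 0.68 * 0.32 = 0.2176
  Item 3: 0.38 * 0.62 = 0.2356
  Item 4: 0.45 * 0.55 = 0.2475
  Item 5: 0.66 * 0.34 = 0.2244
  Item 6: 0.72 * 0.28 = 0.2016
  Item 7: 0.37 * 0.63 = 0.2331
  Item 8: 0.72 * 0.28 = 0.2016
  Item 9: 0.25 * 0.75 = 0.1875
  Item 10: 0.72 * 0.28 = 0.2016
  Item 11: 0.7 * 0.3 = 0.21
Sum(p_i * q_i) = 0.2356 + 0.2176 + 0.2356 + 0.2475 + 0.2244 + 0.2016 + 0.2331 + 0.2016 + 0.1875 + 0.2016 + 0.21 = 2.3961
KR-20 = (k/(k-1)) * (1 - Sum(p_i*q_i) / Var_total)
= (11/10) * (1 - 2.3961/4.15)
= 1.1 * 0.4226
KR-20 = 0.4649

0.4649


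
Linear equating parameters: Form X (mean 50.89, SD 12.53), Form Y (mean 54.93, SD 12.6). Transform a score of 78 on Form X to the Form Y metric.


slope = SD_Y / SD_X = 12.6 / 12.53 ~ 1.0056
intercept = mean_Y - slope * mean_X = 54.93 - (12.6 / 12.53) * 50.89 ~ 3.7557
Y = slope * X + intercept. To avoid rounding drift from the rounded slope/intercept, evaluate the equivalent form Y = mean_Y + SD_Y * (X - mean_X) / SD_X at full precision:
Y = 54.93 + 12.6 * (78 - 50.89) / 12.53
Y = 54.93 + 12.6 * 27.11 / 12.53
Y = 54.93 + 341.586 / 12.53
Y = 54.93 + 27.2615
Y = 82.1915

82.1915


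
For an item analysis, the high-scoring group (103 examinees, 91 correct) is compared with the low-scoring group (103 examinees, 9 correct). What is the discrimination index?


p_upper = 91/103 = 0.8835
p_lower = 9/103 = 0.0874
D = 0.8835 - 0.0874 = 0.7961

0.7961


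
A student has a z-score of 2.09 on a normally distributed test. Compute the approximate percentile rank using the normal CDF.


CDF(z) = 0.5 * (1 + erf(z/sqrt(2)))
erf(1.4779) = 0.9634
CDF = 0.9817
Percentile rank = 0.9817 * 100 = 98.17

98.17


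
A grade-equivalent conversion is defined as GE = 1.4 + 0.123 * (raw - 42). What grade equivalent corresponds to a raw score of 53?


raw - median = 53 - 42 = 11
slope * diff = 0.123 * 11 = 1.353
GE = 1.4 + 1.353
GE = 2.753

2.753


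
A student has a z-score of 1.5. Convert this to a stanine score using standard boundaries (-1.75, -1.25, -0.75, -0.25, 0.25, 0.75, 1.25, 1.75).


Stanine boundaries: [-1.75, -1.25, -0.75, -0.25, 0.25, 0.75, 1.25, 1.75]
z = 1.5
Check each boundary:
  z >= -1.75 -> could be stanine 2
  z >= -1.25 -> could be stanine 3
  z >= -0.75 -> could be stanine 4
  z >= -0.25 -> could be stanine 5
  z >= 0.25 -> could be stanine 6
  z >= 0.75 -> could be stanine 7
  z >= 1.25 -> could be stanine 8
  z < 1.75
Highest qualifying boundary gives stanine = 8

8


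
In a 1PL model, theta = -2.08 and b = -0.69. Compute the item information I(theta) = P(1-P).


P = 1/(1+exp(-(-2.08--0.69))) = 0.1994
I = P*(1-P) = 0.1994 * 0.8006
I = 0.1596

0.1596


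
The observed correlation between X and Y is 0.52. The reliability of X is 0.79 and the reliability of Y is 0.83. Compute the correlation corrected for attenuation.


r_corrected = rxy / sqrt(rxx * ryy)
= 0.52 / sqrt(0.79 * 0.83)
= 0.52 / sqrt(0.6557)
= 0.52 / 0.809753
r_corrected = 0.6422

0.6422


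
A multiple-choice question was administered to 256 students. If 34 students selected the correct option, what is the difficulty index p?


Item difficulty p = number correct / total examinees
p = 34 / 256
p = 0.1328

0.1328


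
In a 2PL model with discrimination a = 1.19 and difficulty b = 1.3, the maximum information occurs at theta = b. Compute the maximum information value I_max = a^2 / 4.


For 2PL, max info at theta = b = 1.3
I_max = a^2 / 4 = 1.19^2 / 4
= 1.4161 / 4
I_max = 0.354

0.354


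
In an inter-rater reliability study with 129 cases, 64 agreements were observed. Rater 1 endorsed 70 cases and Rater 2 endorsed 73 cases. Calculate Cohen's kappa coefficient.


P_o = 64/129 = 0.496124
P_e = (70*73 + 59*56) / 16641 = 0.505619
kappa = (P_o - P_e) / (1 - P_e)
kappa = (0.496124 - 0.505619) / (1 - 0.505619)
kappa = -0.0192

-0.0192


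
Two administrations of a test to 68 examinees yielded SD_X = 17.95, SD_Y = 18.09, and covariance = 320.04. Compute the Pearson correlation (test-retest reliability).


r = cov(X,Y) / (SD_X * SD_Y)
r = 320.04 / (17.95 * 18.09)
r = 320.04 / 324.7155
r = 0.9856

0.9856


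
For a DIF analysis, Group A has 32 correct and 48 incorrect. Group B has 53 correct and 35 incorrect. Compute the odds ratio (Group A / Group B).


Odds_A = 32/48 = 0.6667
Odds_B = 53/35 = 1.5143
OR = Odds_A / Odds_B = 0.6667 / 1.5143
Exactly, OR = (32 * 35) / (48 * 53) = 1120 / 2544
OR = 0.4403

0.4403


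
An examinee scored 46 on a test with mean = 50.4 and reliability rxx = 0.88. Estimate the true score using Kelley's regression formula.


T_est = rxx * X + (1 - rxx) * mean
T_est = 0.88 * 46 + 0.12 * 50.4
T_est = 40.48 + 6.048
T_est = 46.528

46.528


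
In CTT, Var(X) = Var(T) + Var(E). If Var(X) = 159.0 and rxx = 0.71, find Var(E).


var_true = rxx * var_obs = 0.71 * 159.0 = 112.89
var_error = var_obs - var_true
var_error = 159.0 - 112.89
var_error = 46.11

46.11


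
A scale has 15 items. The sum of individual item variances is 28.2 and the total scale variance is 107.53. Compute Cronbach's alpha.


alpha = (k/(k-1)) * (1 - sum(si^2)/s_total^2)
= (15/14) * (1 - 28.2/107.53)
alpha = 0.7904

0.7904


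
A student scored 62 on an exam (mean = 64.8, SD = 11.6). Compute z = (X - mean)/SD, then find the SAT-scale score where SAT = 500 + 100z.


z = (X - mean) / SD = (62 - 64.8) / 11.6
z = -2.8 / 11.6
z = -0.2414
SAT-scale = SAT = 500 + 100z
Carry z at full precision (z = -2.8 / 11.6) into the conversion:
SAT-scale = 500 + 100 * (-2.8 / 11.6) = 500 + -280 / 11.6
SAT-scale = 500 + -24.1379
SAT-scale = 475.8621

475.8621


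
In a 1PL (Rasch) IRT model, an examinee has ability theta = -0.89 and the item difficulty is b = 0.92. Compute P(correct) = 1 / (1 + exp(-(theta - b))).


theta - b = -0.89 - 0.92 = -1.81
exp(-(theta - b)) = exp(1.81) = 6.1104
P = 1 / (1 + 6.1104)
P = 0.1406

0.1406


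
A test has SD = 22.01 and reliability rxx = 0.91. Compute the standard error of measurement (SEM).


SEM = SD * sqrt(1 - rxx)
SEM = 22.01 * sqrt(1 - 0.91)
SEM = 22.01 * sqrt(0.09) = 22.01 * 0.3
SEM = 6.603

6.603


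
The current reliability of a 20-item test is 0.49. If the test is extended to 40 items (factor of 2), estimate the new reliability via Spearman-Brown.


r_new = (n * rxx) / (1 + (n-1) * rxx)
r_new = (2 * 0.49) / (1 + 1 * 0.49)
r_new = 0.98 / 1.49
r_new = 0.6577

0.6577


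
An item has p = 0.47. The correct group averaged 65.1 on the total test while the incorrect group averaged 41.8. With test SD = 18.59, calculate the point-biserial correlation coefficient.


q = 1 - p = 0.53
rpb = ((M1 - M0) / SD) * sqrt(p * q)
rpb = ((65.1 - 41.8) / 18.59) * sqrt(0.47 * 0.53)
rpb = 0.6256

0.6256


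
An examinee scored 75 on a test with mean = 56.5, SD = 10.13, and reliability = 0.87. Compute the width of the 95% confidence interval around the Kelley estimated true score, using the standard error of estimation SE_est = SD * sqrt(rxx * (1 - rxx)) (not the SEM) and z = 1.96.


True score estimate = 0.87*75 + 0.13*56.5 = 72.595
SE_est = SD * sqrt(rxx * (1 - rxx)) = 10.13 * sqrt(0.87 * 0.13) = 10.13 * sqrt(0.1131) = 3.406754
CI = T_est +/- z * SE_est, so width = 2 * z * SE_est = 2 * 1.96 * 3.406754
Width = 13.3545

13.3545


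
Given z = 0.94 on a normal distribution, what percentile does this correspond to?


CDF(z) = 0.5 * (1 + erf(z/sqrt(2)))
erf(0.6647) = 0.6528
CDF = 0.8264
Percentile rank = 0.8264 * 100 = 82.64

82.64


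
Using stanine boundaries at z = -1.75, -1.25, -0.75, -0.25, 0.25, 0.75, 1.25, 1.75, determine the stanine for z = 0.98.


Stanine boundaries: [-1.75, -1.25, -0.75, -0.25, 0.25, 0.75, 1.25, 1.75]
z = 0.98
Check each boundary:
  z >= -1.75 -> could be stanine 2
  z >= -1.25 -> could be stanine 3
  z >= -0.75 -> could be stanine 4
  z >= -0.25 -> could be stanine 5
  z >= 0.25 -> could be stanine 6
  z >= 0.75 -> could be stanine 7
  z < 1.25
  z < 1.75
Highest qualifying boundary gives stanine = 7

7


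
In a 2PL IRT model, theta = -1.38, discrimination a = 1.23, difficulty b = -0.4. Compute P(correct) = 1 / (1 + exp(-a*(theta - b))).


a*(theta - b) = 1.23 * (-1.38 - -0.4) = -1.2054
exp(--1.2054) = 3.3381
P = 1 / (1 + 3.3381)
P = 0.2305

0.2305


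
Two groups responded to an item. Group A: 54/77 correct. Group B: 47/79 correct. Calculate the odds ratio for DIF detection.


Odds_A = 54/23 = 2.3478
Odds_B = 47/32 = 1.4688
OR = Odds_A / Odds_B = 2.3478 / 1.4688
Exactly, OR = (54 * 32) / (23 * 47) = 1728 / 1081
OR = 1.5985

1.5985


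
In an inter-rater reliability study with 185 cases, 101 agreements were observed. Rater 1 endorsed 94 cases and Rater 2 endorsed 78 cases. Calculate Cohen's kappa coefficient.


P_o = 101/185 = 0.545946
P_e = (94*78 + 91*107) / 34225 = 0.498729
kappa = (P_o - P_e) / (1 - P_e)
kappa = (0.545946 - 0.498729) / (1 - 0.498729)
kappa = 0.0942

0.0942


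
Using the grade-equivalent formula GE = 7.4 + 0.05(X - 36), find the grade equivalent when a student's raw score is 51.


raw - median = 51 - 36 = 15
slope * diff = 0.05 * 15 = 0.75
GE = 7.4 + 0.75
GE = 8.15

8.15


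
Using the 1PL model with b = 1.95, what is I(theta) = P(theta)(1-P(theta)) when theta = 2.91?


P = 1/(1+exp(-(2.91-1.95))) = 0.7231
I = P*(1-P) = 0.7231 * 0.2769
I = 0.2002

0.2002


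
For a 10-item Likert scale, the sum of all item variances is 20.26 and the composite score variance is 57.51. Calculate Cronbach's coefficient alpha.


alpha = (k/(k-1)) * (1 - sum(si^2)/s_total^2)
= (10/9) * (1 - 20.26/57.51)
alpha = 0.7197

0.7197


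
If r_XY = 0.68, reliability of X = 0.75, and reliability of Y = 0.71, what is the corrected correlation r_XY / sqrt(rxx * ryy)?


r_corrected = rxy / sqrt(rxx * ryy)
= 0.68 / sqrt(0.75 * 0.71)
= 0.68 / sqrt(0.5325)
= 0.68 / 0.729726
r_corrected = 0.9319

0.9319


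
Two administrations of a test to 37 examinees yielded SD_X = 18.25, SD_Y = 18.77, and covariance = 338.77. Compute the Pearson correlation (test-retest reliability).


r = cov(X,Y) / (SD_X * SD_Y)
r = 338.77 / (18.25 * 18.77)
r = 338.77 / 342.5525
r = 0.989

0.989


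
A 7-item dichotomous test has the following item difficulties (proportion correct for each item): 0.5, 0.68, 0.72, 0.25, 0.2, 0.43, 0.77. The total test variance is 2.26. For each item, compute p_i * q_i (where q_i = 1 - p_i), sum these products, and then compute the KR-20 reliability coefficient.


For each item, compute p_i * q_i:
  Item 1: 0.5 * 0.5 = 0.25
  Item 2: 0.68 * 0.32 = 0.2176
  Item 3: 0.72 * 0.28 = 0.2016
  Item 4: 0.25 * 0.75 = 0.1875
  Item 5: 0.2 * 0.8 = 0.16
  Item 6: 0.43 * 0.57 = 0.2451
  Item 7: 0.77 * 0.23 = 0.1771
Sum(p_i * q_i) = 0.25 + 0.2176 + 0.2016 + 0.1875 + 0.16 + 0.2451 + 0.1771 = 1.4389
KR-20 = (k/(k-1)) * (1 - Sum(p_i*q_i) / Var_total)
= (7/6) * (1 - 1.4389/2.26)
= 1.1667 * 0.3633
KR-20 = 0.4239

0.4239


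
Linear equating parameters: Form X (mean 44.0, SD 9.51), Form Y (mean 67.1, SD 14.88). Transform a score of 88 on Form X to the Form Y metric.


slope = SD_Y / SD_X = 14.88 / 9.51 ~ 1.5647
intercept = mean_Y - slope * mean_X = 67.1 - (14.88 / 9.51) * 44.0 ~ -1.7454
Y = slope * X + intercept. To avoid rounding drift from the rounded slope/intercept, evaluate the equivalent form Y = mean_Y + SD_Y * (X - mean_X) / SD_X at full precision:
Y = 67.1 + 14.88 * (88 - 44.0) / 9.51
Y = 67.1 + 14.88 * 44.0 / 9.51
Y = 67.1 + 654.72 / 9.51
Y = 67.1 + 68.8454
Y = 135.9454

135.9454


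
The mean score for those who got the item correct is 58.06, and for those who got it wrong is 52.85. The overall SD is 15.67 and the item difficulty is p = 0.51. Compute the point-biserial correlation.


q = 1 - p = 0.49
rpb = ((M1 - M0) / SD) * sqrt(p * q)
rpb = ((58.06 - 52.85) / 15.67) * sqrt(0.51 * 0.49)
rpb = 0.1662

0.1662


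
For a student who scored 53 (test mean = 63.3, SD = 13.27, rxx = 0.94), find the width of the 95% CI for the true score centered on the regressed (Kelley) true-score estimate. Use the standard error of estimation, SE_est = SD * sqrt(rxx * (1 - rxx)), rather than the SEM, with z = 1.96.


True score estimate = 0.94*53 + 0.06*63.3 = 53.618
SE_est = SD * sqrt(rxx * (1 - rxx)) = 13.27 * sqrt(0.94 * 0.06) = 13.27 * sqrt(0.0564) = 3.15145
CI = T_est +/- z * SE_est, so width = 2 * z * SE_est = 2 * 1.96 * 3.15145
Width = 12.3537

12.3537


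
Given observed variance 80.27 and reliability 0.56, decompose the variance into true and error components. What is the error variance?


var_true = rxx * var_obs = 0.56 * 80.27 = 44.9512
var_error = var_obs - var_true
var_error = 80.27 - 44.9512
var_error = 35.3188

35.3188


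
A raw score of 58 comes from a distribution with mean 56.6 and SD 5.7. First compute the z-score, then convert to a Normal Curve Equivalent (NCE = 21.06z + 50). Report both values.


z = (X - mean) / SD = (58 - 56.6) / 5.7
z = 1.4 / 5.7
z = 0.2456
NCE = NCE = 21.06z + 50
Carry z at full precision (z = 1.4 / 5.7) into the conversion:
NCE = 21.06 * (1.4 / 5.7) + 50 = 29.484 / 5.7 + 50
NCE = 5.1726 + 50
NCE = 55.1726

55.1726


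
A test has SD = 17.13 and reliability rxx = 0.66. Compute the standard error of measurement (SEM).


SEM = SD * sqrt(1 - rxx)
SEM = 17.13 * sqrt(1 - 0.66)
SEM = 17.13 * sqrt(0.34) = 17.13 * 0.583095
SEM = 9.9884

9.9884


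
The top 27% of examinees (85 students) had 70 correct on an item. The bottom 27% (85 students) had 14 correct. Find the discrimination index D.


p_upper = 70/85 = 0.8235
p_lower = 14/85 = 0.1647
D = 0.8235 - 0.1647 = 0.6588

0.6588


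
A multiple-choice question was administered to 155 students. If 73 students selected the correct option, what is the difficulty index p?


Item difficulty p = number correct / total examinees
p = 73 / 155
p = 0.471

0.471


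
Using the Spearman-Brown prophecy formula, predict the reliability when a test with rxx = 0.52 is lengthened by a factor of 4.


r_new = (n * rxx) / (1 + (n-1) * rxx)
r_new = (4 * 0.52) / (1 + 3 * 0.52)
r_new = 2.08 / 2.56
r_new = 0.8125

0.8125


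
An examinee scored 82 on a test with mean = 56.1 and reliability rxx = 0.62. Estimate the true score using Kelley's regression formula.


T_est = rxx * X + (1 - rxx) * mean
T_est = 0.62 * 82 + 0.38 * 56.1
T_est = 50.84 + 21.318
T_est = 72.158

72.158


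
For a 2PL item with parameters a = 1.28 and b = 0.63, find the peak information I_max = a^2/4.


For 2PL, max info at theta = b = 0.63
I_max = a^2 / 4 = 1.28^2 / 4
= 1.6384 / 4
I_max = 0.4096

0.4096


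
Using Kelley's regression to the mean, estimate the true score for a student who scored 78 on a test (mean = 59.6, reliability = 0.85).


T_est = rxx * X + (1 - rxx) * mean
T_est = 0.85 * 78 + 0.15 * 59.6
T_est = 66.3 + 8.94
T_est = 75.24

75.24


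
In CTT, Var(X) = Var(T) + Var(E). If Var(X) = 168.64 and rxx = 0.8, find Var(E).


var_true = rxx * var_obs = 0.8 * 168.64 = 134.912
var_error = var_obs - var_true
var_error = 168.64 - 134.912
var_error = 33.728

33.728


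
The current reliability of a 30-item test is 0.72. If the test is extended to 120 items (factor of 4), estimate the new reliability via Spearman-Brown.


r_new = (n * rxx) / (1 + (n-1) * rxx)
r_new = (4 * 0.72) / (1 + 3 * 0.72)
r_new = 2.88 / 3.16
r_new = 0.9114

0.9114


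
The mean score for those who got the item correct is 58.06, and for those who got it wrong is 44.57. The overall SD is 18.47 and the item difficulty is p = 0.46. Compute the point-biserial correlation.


q = 1 - p = 0.54
rpb = ((M1 - M0) / SD) * sqrt(p * q)
rpb = ((58.06 - 44.57) / 18.47) * sqrt(0.46 * 0.54)
rpb = 0.364

0.364


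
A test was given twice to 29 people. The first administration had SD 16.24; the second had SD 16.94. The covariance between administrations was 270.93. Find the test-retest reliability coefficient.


r = cov(X,Y) / (SD_X * SD_Y)
r = 270.93 / (16.24 * 16.94)
r = 270.93 / 275.1056
r = 0.9848

0.9848


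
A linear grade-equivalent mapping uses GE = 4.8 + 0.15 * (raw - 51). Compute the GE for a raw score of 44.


raw - median = 44 - 51 = -7
slope * diff = 0.15 * -7 = -1.05
GE = 4.8 + -1.05
GE = 3.75

3.75


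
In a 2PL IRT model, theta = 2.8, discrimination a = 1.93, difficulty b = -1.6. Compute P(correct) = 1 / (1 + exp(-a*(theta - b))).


a*(theta - b) = 1.93 * (2.8 - -1.6) = 8.492
exp(-8.492) = 0.0002
P = 1 / (1 + 0.0002)
P = 0.9998

0.9998


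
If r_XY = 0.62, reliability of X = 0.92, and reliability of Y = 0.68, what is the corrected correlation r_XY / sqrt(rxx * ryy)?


r_corrected = rxy / sqrt(rxx * ryy)
= 0.62 / sqrt(0.92 * 0.68)
= 0.62 / sqrt(0.6256)
= 0.62 / 0.790949
r_corrected = 0.7839

0.7839


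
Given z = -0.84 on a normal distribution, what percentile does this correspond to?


CDF(z) = 0.5 * (1 + erf(z/sqrt(2)))
erf(-0.594) = -0.5991
CDF = 0.2005
Percentile rank = 0.2005 * 100 = 20.05

20.05


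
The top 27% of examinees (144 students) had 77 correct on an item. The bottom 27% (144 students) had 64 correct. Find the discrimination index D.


p_upper = 77/144 = 0.5347
p_lower = 64/144 = 0.4444
D = 0.5347 - 0.4444 = 0.0903

0.0903


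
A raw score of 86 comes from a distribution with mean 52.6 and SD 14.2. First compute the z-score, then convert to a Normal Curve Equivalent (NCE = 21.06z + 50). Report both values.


z = (X - mean) / SD = (86 - 52.6) / 14.2
z = 33.4 / 14.2
z = 2.3521
NCE = NCE = 21.06z + 50
Carry z at full precision (z = 33.4 / 14.2) into the conversion:
NCE = 21.06 * (33.4 / 14.2) + 50 = 703.404 / 14.2 + 50
NCE = 49.5355 + 50
NCE = 99.5355

99.5355


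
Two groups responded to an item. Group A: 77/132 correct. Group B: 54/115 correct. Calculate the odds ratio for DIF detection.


Odds_A = 77/55 = 1.4
Odds_B = 54/61 = 0.8852
OR = Odds_A / Odds_B = 1.4 / 0.8852
Exactly, OR = (77 * 61) / (55 * 54) = 4697 / 2970
OR = 1.5815

1.5815


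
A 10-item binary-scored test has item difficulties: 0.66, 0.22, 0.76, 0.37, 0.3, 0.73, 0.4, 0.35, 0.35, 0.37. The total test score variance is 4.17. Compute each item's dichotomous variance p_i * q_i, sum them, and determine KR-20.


For each item, compute p_i * q_i:
  Item 1: 0.66 * 0.34 = 0.2244
  Item 2: 0.22 * 0.78 = 0.1716
  Item 3: 0.76 * 0.24 = 0.1824
  Item 4: 0.37 * 0.63 = 0.2331
  Item 5: 0.3 * 0.7 = 0.21
  Item 6: 0.73 * 0.27 = 0.1971
  Item 7: 0.4 * 0.6 = 0.24
  Item 8: 0.35 * 0.65 = 0.2275
  Item 9: 0.35 * 0.65 = 0.2275
  Item 10: 0.37 * 0.63 = 0.2331
Sum(p_i * q_i) = 0.2244 + 0.1716 + 0.1824 + 0.2331 + 0.21 + 0.1971 + 0.24 + 0.2275 + 0.2275 + 0.2331 = 2.1467
KR-20 = (k/(k-1)) * (1 - Sum(p_i*q_i) / Var_total)
= (10/9) * (1 - 2.1467/4.17)
= 1.1111 * 0.4852
KR-20 = 0.5391

0.5391


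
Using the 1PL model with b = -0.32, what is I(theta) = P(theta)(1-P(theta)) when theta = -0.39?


P = 1/(1+exp(-(-0.39--0.32))) = 0.4825
I = P*(1-P) = 0.4825 * 0.5175
I = 0.2497

0.2497


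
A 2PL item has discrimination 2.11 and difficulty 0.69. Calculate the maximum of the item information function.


For 2PL, max info at theta = b = 0.69
I_max = a^2 / 4 = 2.11^2 / 4
= 4.4521 / 4
I_max = 1.113

1.113


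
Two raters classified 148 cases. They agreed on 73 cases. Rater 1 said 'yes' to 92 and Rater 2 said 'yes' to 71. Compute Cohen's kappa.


P_o = 73/148 = 0.493243
P_e = (92*71 + 56*77) / 21904 = 0.495069
kappa = (P_o - P_e) / (1 - P_e)
kappa = (0.493243 - 0.495069) / (1 - 0.495069)
kappa = -0.0036

-0.0036


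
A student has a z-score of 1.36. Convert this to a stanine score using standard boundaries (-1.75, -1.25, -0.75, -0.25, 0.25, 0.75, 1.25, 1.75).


Stanine boundaries: [-1.75, -1.25, -0.75, -0.25, 0.25, 0.75, 1.25, 1.75]
z = 1.36
Check each boundary:
  z >= -1.75 -> could be stanine 2
  z >= -1.25 -> could be stanine 3
  z >= -0.75 -> could be stanine 4
  z >= -0.25 -> could be stanine 5
  z >= 0.25 -> could be stanine 6
  z >= 0.75 -> could be stanine 7
  z >= 1.25 -> could be stanine 8
  z < 1.75
Highest qualifying boundary gives stanine = 8

8


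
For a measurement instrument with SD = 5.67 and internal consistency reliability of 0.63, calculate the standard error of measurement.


SEM = SD * sqrt(1 - rxx)
SEM = 5.67 * sqrt(1 - 0.63)
SEM = 5.67 * sqrt(0.37) = 5.67 * 0.608276
SEM = 3.4489

3.4489


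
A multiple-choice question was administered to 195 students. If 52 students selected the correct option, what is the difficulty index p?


Item difficulty p = number correct / total examinees
p = 52 / 195
p = 0.2667

0.2667


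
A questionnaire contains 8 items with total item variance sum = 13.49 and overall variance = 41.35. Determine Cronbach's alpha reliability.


alpha = (k/(k-1)) * (1 - sum(si^2)/s_total^2)
= (8/7) * (1 - 13.49/41.35)
alpha = 0.77

0.77


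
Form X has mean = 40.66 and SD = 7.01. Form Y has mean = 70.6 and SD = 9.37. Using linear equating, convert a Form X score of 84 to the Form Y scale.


slope = SD_Y / SD_X = 9.37 / 7.01 ~ 1.3367
intercept = mean_Y - slope * mean_X = 70.6 - (9.37 / 7.01) * 40.66 ~ 16.2513
Y = slope * X + intercept. To avoid rounding drift from the rounded slope/intercept, evaluate the equivalent form Y = mean_Y + SD_Y * (X - mean_X) / SD_X at full precision:
Y = 70.6 + 9.37 * (84 - 40.66) / 7.01
Y = 70.6 + 9.37 * 43.34 / 7.01
Y = 70.6 + 406.0958 / 7.01
Y = 70.6 + 57.9309
Y = 128.5309

128.5309


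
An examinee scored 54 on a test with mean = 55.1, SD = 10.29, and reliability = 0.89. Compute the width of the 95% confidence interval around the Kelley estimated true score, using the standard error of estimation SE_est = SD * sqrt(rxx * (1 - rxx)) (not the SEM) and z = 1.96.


True score estimate = 0.89*54 + 0.11*55.1 = 54.121
SE_est = SD * sqrt(rxx * (1 - rxx)) = 10.29 * sqrt(0.89 * 0.11) = 10.29 * sqrt(0.0979) = 3.219636
CI = T_est +/- z * SE_est, so width = 2 * z * SE_est = 2 * 1.96 * 3.219636
Width = 12.621

12.621


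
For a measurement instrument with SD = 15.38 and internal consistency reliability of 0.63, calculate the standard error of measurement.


SEM = SD * sqrt(1 - rxx)
SEM = 15.38 * sqrt(1 - 0.63)
SEM = 15.38 * sqrt(0.37) = 15.38 * 0.608276
SEM = 9.3553

9.3553


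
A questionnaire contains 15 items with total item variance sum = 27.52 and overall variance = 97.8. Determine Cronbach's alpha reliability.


alpha = (k/(k-1)) * (1 - sum(si^2)/s_total^2)
= (15/14) * (1 - 27.52/97.8)
alpha = 0.7699

0.7699


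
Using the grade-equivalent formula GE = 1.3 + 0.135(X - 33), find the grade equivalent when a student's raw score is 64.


raw - median = 64 - 33 = 31
slope * diff = 0.135 * 31 = 4.185
GE = 1.3 + 4.185
GE = 5.485

5.485


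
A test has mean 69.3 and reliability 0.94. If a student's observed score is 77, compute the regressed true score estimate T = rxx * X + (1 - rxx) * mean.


T_est = rxx * X + (1 - rxx) * mean
T_est = 0.94 * 77 + 0.06 * 69.3
T_est = 72.38 + 4.158
T_est = 76.538

76.538


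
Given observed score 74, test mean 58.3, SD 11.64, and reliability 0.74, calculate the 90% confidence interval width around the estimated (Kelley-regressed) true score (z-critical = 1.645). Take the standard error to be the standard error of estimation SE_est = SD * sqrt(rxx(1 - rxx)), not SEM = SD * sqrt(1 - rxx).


True score estimate = 0.74*74 + 0.26*58.3 = 69.918
SE_est = SD * sqrt(rxx * (1 - rxx)) = 11.64 * sqrt(0.74 * 0.26) = 11.64 * sqrt(0.1924) = 5.105703
CI = T_est +/- z * SE_est, so width = 2 * z * SE_est = 2 * 1.645 * 5.105703
Width = 16.7978

16.7978


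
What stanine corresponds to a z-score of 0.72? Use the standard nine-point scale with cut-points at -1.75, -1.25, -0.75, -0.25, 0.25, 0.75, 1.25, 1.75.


Stanine boundaries: [-1.75, -1.25, -0.75, -0.25, 0.25, 0.75, 1.25, 1.75]
z = 0.72
Check each boundary:
  z >= -1.75 -> could be stanine 2
  z >= -1.25 -> could be stanine 3
  z >= -0.75 -> could be stanine 4
  z >= -0.25 -> could be stanine 5
  z >= 0.25 -> could be stanine 6
  z < 0.75
  z < 1.25
  z < 1.75
Highest qualifying boundary gives stanine = 6

6


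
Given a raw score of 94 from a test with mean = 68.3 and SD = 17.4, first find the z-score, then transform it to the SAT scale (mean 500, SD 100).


z = (X - mean) / SD = (94 - 68.3) / 17.4
z = 25.7 / 17.4
z = 1.477
SAT-scale = SAT = 500 + 100z
Carry z at full precision (z = 25.7 / 17.4) into the conversion:
SAT-scale = 500 + 100 * (25.7 / 17.4) = 500 + 2570 / 17.4
SAT-scale = 500 + 147.7011
SAT-scale = 647.7011

647.7011


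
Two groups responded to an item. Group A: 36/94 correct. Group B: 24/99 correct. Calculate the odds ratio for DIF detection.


Odds_A = 36/58 = 0.6207
Odds_B = 24/75 = 0.32
OR = Odds_A / Odds_B = 0.6207 / 0.32
Exactly, OR = (36 * 75) / (58 * 24) = 2700 / 1392
OR = 1.9397

1.9397


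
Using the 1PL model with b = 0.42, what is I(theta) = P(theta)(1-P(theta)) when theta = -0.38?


P = 1/(1+exp(-(-0.38-0.42))) = 0.31
I = P*(1-P) = 0.31 * 0.69
I = 0.2139

0.2139


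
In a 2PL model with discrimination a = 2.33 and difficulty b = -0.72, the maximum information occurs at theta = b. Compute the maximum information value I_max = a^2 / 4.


For 2PL, max info at theta = b = -0.72
I_max = a^2 / 4 = 2.33^2 / 4
= 5.4289 / 4
I_max = 1.3572

1.3572


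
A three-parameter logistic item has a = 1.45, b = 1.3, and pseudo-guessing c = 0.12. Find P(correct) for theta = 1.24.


logit = 1.45*(1.24 - 1.3) = -0.087
P* = 1/(1 + exp(--0.087)) = 0.4783
P = 0.12 + (1 - 0.12) * 0.4783
P = 0.5409

0.5409


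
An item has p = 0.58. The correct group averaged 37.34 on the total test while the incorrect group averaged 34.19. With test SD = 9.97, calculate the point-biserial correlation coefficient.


q = 1 - p = 0.42
rpb = ((M1 - M0) / SD) * sqrt(p * q)
rpb = ((37.34 - 34.19) / 9.97) * sqrt(0.58 * 0.42)
rpb = 0.1559

0.1559


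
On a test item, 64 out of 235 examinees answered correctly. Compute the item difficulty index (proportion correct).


Item difficulty p = number correct / total examinees
p = 64 / 235
p = 0.2723

0.2723


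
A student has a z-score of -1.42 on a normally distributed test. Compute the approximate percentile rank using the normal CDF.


CDF(z) = 0.5 * (1 + erf(z/sqrt(2)))
erf(-1.0041) = -0.8444
CDF = 0.0778
Percentile rank = 0.0778 * 100 = 7.78

7.78


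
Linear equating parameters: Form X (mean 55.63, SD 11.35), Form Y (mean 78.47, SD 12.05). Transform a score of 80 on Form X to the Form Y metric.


slope = SD_Y / SD_X = 12.05 / 11.35 ~ 1.0617
intercept = mean_Y - slope * mean_X = 78.47 - (12.05 / 11.35) * 55.63 ~ 19.4091
Y = slope * X + intercept. To avoid rounding drift from the rounded slope/intercept, evaluate the equivalent form Y = mean_Y + SD_Y * (X - mean_X) / SD_X at full precision:
Y = 78.47 + 12.05 * (80 - 55.63) / 11.35
Y = 78.47 + 12.05 * 24.37 / 11.35
Y = 78.47 + 293.6585 / 11.35
Y = 78.47 + 25.873
Y = 104.343

104.343


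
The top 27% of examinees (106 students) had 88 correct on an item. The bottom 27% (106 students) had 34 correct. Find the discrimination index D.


p_upper = 88/106 = 0.8302
p_lower = 34/106 = 0.3208
D = 0.8302 - 0.3208 = 0.5094

0.5094


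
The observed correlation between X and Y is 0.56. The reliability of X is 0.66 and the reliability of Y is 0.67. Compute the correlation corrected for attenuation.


r_corrected = rxy / sqrt(rxx * ryy)
= 0.56 / sqrt(0.66 * 0.67)
= 0.56 / sqrt(0.4422)
= 0.56 / 0.664981
r_corrected = 0.8421

0.8421


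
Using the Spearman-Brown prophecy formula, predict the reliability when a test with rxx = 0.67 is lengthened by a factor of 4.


r_new = (n * rxx) / (1 + (n-1) * rxx)
r_new = (4 * 0.67) / (1 + 3 * 0.67)
r_new = 2.68 / 3.01
r_new = 0.8904

0.8904


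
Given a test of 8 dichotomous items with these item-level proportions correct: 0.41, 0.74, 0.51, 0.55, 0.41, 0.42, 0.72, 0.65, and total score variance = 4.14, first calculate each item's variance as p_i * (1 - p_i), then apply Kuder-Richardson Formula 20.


For each item, compute p_i * q_i:
  Item 1: 0.41 * 0.59 = 0.2419
  Item 2: 0.74 * 0.26 = 0.1924
  Item 3: 0.51 * 0.49 = 0.2499
  Item 4: 0.55 * 0.45 = 0.2475
  Item 5: 0.41 * 0.59 = 0.2419
  Item 6: 0.42 * 0.58 = 0.2436
  Item 7: 0.72 * 0.28 = 0.2016
  Item 8: 0.65 * 0.35 = 0.2275
Sum(p_i * q_i) = 0.2419 + 0.1924 + 0.2499 + 0.2475 + 0.2419 + 0.2436 + 0.2016 + 0.2275 = 1.8463
KR-20 = (k/(k-1)) * (1 - Sum(p_i*q_i) / Var_total)
= (8/7) * (1 - 1.8463/4.14)
= 1.1429 * 0.554
KR-20 = 0.6332

0.6332


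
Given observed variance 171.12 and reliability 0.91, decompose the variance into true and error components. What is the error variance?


var_true = rxx * var_obs = 0.91 * 171.12 = 155.7192
var_error = var_obs - var_true
var_error = 171.12 - 155.7192
var_error = 15.4008

15.4008


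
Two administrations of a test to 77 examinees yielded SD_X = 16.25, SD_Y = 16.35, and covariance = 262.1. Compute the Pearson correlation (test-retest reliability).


r = cov(X,Y) / (SD_X * SD_Y)
r = 262.1 / (16.25 * 16.35)
r = 262.1 / 265.6875
r = 0.9865

0.9865
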